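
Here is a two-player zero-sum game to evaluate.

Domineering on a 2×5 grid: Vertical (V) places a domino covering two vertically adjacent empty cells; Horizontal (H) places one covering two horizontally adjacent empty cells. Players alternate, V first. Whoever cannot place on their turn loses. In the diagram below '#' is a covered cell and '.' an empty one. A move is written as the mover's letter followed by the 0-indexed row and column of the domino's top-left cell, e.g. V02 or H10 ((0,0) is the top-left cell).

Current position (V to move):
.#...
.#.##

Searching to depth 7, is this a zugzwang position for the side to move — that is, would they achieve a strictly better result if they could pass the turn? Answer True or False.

zugzwang(.#.../.#.##, V) = False

p1 V@[.#.../.#.##]: V00[##.../##.##]-1 V02[.##../.####]+1*
p2 H@[.##../.####]: H03[.####/.####]-1*
p3 V@[.####/.####]: V00[#####/#####]+1*
p4 H@[#####/#####] terminal -1; root [.#.../.#.##] d7
pass branch (H moves first from the same position):
  | p1 H@[.#.../.#.##]: H02[.###./.#.##]-1* H03[.#.##/.#.##]-1
  | p2 V@[.###./.#.##]: V00[####./##.##]+1*
  | p3 H@[####./##.##] terminal -1; root [.#.../.#.##] d7
V moving scores +1; V passing scores +1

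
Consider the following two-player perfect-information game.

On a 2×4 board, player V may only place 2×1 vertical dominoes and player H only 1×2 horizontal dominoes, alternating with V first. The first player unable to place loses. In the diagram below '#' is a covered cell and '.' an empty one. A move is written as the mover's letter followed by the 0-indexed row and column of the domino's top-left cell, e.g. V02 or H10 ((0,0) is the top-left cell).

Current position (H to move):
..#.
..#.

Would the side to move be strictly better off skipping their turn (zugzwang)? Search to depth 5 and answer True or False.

zugzwang(..#./..#., H) = False

ply 1, H at ..#./..#. | H00=+1→###./..#.*; H10=+1→..#./###.
ply 2, V at ###./..#. | V03=-1→####/..##*
ply 3, H at ####/..## | H10=+1→####/####*
ply 4: ####/#### is terminal -1 (V); from ..#./..#. depth 5
if H skipped the turn, V would face:
~ ply 1, V at ..#./..#. | V00=+1→#.#./#.#.*; V01=+1→.##./.##.; V03=-1→..##/..##
~ ply 2: #.#./#.#. is terminal -1 (H); from ..#./..#. depth 5
compare (H): move=+1 vs pass=-1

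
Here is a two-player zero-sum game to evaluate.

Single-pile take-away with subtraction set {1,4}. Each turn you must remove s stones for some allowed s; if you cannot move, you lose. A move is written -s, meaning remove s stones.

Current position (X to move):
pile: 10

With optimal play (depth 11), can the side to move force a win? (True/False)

ply 1, X at 10 | -1=-1→9*; -4=-1→6
ply 2, O at 9 | -1=-1→8; -4=+1→5*
ply 3, X at 5 | -1=-1→4*; -4=-1→1
ply 4, O at 4 | -1=-1→3; -4=+1→0*
ply 5: 0 is terminal -1 (X); from 10 depth 11

X winning at [10]: False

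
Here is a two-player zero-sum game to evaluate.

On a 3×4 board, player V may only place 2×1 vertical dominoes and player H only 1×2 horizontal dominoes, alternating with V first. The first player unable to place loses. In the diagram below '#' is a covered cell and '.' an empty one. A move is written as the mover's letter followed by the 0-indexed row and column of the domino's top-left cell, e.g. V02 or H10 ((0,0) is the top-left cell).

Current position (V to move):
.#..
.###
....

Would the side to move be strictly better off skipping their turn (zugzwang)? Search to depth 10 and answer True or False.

[.#../.###/....] V move#1: V00:-1/##../####/....*, V10:-1/.#../####/#...
[##../####/....] H move#2: H02:+1/####/####/....*, H20:+1/##../####/##.., H21:+1/##../####/.##., H22:+1/##../####/..##
[####/####/....] end (terminal -1, V#3); searched .#../.###/.... to 10
pass branch (H moves first from the same position):
  | [.#../.###/....] H move#1: H02:+1/.###/.###/....*, H20:+1/.#../.###/##.., H21:+1/.#../.###/.##., H22:+1/.#../.###/..##
  | [.###/.###/....] V move#2: V00:-1/####/####/....*, V10:-1/.###/####/#...
  | [####/####/....] H move#3: H20:+1/####/####/##..*, H21:+1/####/####/.##., H22:+1/####/####/..##
  | [####/####/##..] end (terminal -1, V#4); searched .#../.###/.... to 10
V moving scores -1; V passing scores -1

zugzwang(.#../.###/...., V) = False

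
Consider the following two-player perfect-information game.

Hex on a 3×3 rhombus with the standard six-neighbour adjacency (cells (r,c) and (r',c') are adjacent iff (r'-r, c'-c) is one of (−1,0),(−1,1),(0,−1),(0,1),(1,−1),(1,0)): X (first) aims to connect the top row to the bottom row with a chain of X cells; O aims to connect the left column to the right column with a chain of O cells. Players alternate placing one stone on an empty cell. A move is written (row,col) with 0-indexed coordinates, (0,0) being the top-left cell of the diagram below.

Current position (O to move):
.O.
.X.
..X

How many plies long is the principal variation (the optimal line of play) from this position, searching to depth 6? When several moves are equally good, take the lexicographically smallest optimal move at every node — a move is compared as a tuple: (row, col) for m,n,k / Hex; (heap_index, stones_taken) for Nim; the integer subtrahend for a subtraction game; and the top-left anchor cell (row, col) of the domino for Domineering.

PV length from [.O./.X./..X]: 3 plies

[.O./.X./..X] O move#1: (0,0):-1/OO./.X./..X, (0,2):+1/.OO/.X./..X*, (1,0):-1/.O./OX./..X, (1,2):-1/.O./.XO/..X, (2,0):-1/.O./.X./O.X, (2,1):-1/.O./.X./.OX
[.OO/.X./..X] X move#2: (0,0):-1/XOO/.X./..X*, (1,0):-1/.OO/XX./..X, (1,2):-1/.OO/.XX/..X, (2,0):-1/.OO/.X./X.X, (2,1):-1/.OO/.X./.XX
[XOO/.X./..X] O move#3: (1,0):+1/XOO/OX./..X*, (1,2):-1/XOO/.XO/..X, (2,0):-1/XOO/.X./O.X, (2,1):-1/XOO/.X./.OX
[XOO/OX./..X] end (terminal -1, X#4); searched .O./.X./..X to 6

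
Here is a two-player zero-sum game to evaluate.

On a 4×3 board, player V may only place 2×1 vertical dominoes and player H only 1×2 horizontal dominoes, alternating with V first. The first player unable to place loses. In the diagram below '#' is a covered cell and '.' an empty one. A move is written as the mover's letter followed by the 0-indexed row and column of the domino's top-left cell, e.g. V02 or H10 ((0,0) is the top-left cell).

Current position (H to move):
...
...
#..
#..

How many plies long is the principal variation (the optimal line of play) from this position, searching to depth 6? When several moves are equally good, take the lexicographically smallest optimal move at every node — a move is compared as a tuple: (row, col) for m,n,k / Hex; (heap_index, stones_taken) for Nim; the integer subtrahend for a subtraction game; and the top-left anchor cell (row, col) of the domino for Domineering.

p1 H@[.../.../#../#..]: H00[##./.../#../#..]-1* H01[.##/.../#../#..]-1 H10[.../##./#../#..]-1 H11[.../.##/#../#..]-1 H21[.../.../###/#..]-1 H31[.../.../#../###]-1
p2 V@[##./.../#../#..]: V02[###/..#/#../#..]-1 V11[##./.#./##./#..]+1* V12[##./..#/#.#/#..]+1 V21[##./.../##./##.]+1 V22[##./.../#.#/#.#]+1
p3 H@[##./.#./##./#..]: H31[##./.#./##./###]-1*
p4 V@[##./.#./##./###]: V02[###/.##/##./###]+1* V12[##./.##/###/###]+1
p5 H@[###/.##/##./###] terminal -1; root [.../.../#../#..] d6

PV length from [.../.../#../#..]: 4 plies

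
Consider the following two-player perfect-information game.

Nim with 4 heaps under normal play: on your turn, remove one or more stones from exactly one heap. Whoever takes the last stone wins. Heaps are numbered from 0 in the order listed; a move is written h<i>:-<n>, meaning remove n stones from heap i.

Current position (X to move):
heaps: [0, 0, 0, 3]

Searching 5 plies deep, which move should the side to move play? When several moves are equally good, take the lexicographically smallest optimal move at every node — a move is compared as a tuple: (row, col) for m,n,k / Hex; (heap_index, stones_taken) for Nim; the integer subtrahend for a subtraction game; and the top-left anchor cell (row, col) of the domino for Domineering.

[(0,0,0,3)] X move#1: h3:-1:-1/(0,0,0,2), h3:-2:-1/(0,0,0,1), h3:-3:+1/(0,0,0,0)*
[(0,0,0,0)] end (terminal -1, O#2); searched (0,0,0,3) to 5

X's best at [(0,0,0,3)]: h3:-3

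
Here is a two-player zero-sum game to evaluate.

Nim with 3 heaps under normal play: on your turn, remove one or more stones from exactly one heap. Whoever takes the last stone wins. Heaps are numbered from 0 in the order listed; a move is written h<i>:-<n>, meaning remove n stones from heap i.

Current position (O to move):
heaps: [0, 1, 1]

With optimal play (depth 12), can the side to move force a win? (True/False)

O winning at [(0,1,1)]: False

[(0,1,1)] O move#1: h1:-1:-1/(0,0,1)*, h2:-1:-1/(0,1,0)
[(0,0,1)] X move#2: h2:-1:+1/(0,0,0)*
[(0,0,0)] end (terminal -1, O#3); searched (0,1,1) to 12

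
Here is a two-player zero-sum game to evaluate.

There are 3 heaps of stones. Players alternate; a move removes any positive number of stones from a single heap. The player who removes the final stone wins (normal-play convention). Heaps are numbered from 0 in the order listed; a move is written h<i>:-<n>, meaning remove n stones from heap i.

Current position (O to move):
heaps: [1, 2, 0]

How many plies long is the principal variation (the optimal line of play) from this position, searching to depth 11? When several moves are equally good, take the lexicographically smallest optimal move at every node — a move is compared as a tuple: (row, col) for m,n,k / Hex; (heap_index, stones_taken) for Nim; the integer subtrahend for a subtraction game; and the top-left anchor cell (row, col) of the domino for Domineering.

p1 O@[(1,2,0)]: h0:-1[(0,2,0)]-1 h1:-1[(1,1,0)]+1* h1:-2[(1,0,0)]-1
p2 X@[(1,1,0)]: h0:-1[(0,1,0)]-1* h1:-1[(1,0,0)]-1
p3 O@[(0,1,0)]: h1:-1[(0,0,0)]+1*
p4 X@[(0,0,0)] terminal -1; root [(1,2,0)] d11

PV length from [(1,2,0)]: 3 plies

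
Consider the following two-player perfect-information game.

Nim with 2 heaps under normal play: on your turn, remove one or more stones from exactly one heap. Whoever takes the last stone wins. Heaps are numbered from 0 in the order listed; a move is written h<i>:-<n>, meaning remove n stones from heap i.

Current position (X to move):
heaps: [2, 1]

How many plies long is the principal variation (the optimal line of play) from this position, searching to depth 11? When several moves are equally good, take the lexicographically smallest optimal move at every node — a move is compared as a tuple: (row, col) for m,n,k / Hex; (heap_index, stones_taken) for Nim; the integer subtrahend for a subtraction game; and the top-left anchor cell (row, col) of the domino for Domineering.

[(2,1)] X move#1: h0:-1:+1/(1,1)*, h0:-2:-1/(0,1), h1:-1:-1/(2,0)
[(1,1)] O move#2: h0:-1:-1/(0,1)*, h1:-1:-1/(1,0)
[(0,1)] X move#3: h1:-1:+1/(0,0)*
[(0,0)] end (terminal -1, O#4); searched (2,1) to 11

PV length from [(2,1)]: 3 plies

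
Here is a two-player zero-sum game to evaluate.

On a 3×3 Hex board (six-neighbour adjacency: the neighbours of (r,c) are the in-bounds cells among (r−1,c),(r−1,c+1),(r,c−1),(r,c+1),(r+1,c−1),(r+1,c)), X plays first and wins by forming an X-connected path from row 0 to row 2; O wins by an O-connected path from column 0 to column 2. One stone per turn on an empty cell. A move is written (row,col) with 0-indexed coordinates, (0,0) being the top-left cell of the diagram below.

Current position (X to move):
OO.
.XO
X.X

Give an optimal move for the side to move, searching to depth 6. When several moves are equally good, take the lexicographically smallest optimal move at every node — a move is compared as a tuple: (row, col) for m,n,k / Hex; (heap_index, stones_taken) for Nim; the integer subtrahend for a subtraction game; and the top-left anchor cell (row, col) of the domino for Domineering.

X's best at [OO./.XO/X.X]: (0,2)

ply 1, X at OO./.XO/X.X | (0,2)=+1→OOX/.XO/X.X*; (1,0)=-1→OO./XXO/X.X; (2,1)=-1→OO./.XO/XXX
ply 2: OOX/.XO/X.X is terminal -1 (O); from OO./.XO/X.X depth 6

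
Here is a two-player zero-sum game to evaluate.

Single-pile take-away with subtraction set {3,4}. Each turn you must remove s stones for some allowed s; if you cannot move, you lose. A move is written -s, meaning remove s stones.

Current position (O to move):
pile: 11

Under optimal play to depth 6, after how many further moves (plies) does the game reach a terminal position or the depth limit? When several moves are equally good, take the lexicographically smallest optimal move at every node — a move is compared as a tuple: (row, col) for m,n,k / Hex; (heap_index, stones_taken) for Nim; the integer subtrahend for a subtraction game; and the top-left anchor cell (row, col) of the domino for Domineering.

[11] O move#1: -3:+1/8*, -4:+1/7
[8] X move#2: -3:-1/5*, -4:-1/4
[5] O move#3: -3:+1/2*, -4:+1/1
[2] end (terminal -1, X#4); searched 11 to 6

PV length from [11]: 3 plies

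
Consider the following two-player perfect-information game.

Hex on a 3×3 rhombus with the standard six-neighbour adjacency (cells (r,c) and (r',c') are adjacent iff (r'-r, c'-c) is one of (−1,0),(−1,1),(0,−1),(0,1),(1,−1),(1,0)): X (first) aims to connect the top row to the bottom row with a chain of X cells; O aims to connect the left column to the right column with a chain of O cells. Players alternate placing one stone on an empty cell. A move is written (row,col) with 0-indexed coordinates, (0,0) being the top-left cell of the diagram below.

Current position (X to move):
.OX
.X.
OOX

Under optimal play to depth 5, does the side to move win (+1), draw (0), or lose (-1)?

value(.OX/.X./OOX, X) = +1

ply 1, X at .OX/.X./OOX | (0,0)=-1→XOX/.X./OOX; (1,0)=-1→.OX/XX./OOX; (1,2)=+1→.OX/.XX/OOX*
ply 2: .OX/.XX/OOX is terminal -1 (O); from .OX/.X./OOX depth 5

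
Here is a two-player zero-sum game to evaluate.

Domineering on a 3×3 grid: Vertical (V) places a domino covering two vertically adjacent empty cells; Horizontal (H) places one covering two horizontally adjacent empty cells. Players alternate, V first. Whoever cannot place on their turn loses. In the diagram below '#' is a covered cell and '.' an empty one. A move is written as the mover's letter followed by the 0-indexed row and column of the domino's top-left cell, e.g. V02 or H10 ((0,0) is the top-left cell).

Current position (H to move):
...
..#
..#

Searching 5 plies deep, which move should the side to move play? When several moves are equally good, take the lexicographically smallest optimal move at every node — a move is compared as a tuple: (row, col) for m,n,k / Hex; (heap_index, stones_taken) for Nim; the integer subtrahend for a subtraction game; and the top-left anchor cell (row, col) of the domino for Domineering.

p1 H@[.../..#/..#]: H00[##./..#/..#]-1 H01[.##/..#/..#]-1 H10[.../###/..#]+1* H20[.../..#/###]-1
p2 V@[.../###/..#] terminal -1; root [.../..#/..#] d5

H's best at [.../..#/..#]: H10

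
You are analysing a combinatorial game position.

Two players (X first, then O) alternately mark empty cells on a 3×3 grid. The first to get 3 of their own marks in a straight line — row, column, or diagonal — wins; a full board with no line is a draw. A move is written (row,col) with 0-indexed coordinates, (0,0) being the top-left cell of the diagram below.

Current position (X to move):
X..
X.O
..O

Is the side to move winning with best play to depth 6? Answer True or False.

X winning at [X../X.O/..O]: True

p1 X@[X../X.O/..O]: (0,1)[XX./X.O/..O]-1 (0,2)[X.X/X.O/..O]+1* (1,1)[X../XXO/..O]-1 (2,0)[X../X.O/X.O]+1 (2,1)[X../X.O/.XO]-1
p2 O@[X.X/X.O/..O]: (0,1)[XOX/X.O/..O]-1* (1,1)[X.X/XOO/..O]-1 (2,0)[X.X/X.O/O.O]-1 (2,1)[X.X/X.O/.OO]-1
p3 X@[XOX/X.O/..O]: (1,1)[XOX/XXO/..O]+0 (2,0)[XOX/X.O/X.O]+1* (2,1)[XOX/X.O/.XO]+0
p4 O@[XOX/X.O/X.O] terminal -1; root [X../X.O/..O] d6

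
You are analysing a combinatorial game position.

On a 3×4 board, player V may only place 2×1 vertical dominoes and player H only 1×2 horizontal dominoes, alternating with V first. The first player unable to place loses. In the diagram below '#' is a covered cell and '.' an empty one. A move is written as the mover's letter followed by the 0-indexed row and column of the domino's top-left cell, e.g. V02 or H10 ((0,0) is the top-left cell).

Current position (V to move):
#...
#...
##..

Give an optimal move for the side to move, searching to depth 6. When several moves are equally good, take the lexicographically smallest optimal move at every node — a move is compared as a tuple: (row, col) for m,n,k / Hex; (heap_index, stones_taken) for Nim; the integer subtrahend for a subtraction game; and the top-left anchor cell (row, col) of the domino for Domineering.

V's best at [#.../#.../##..]: V02

[#.../#.../##..] V move#1: V01:-1/##../##../##.., V02:+1/#.#./#.#./##..*, V03:-1/#..#/#..#/##.., V12:+1/#.../#.#./###., V13:-1/#.../#..#/##.#
[#.#./#.#./##..] H move#2: H22:-1/#.#./#.#./####*
[#.#./#.#./####] V move#3: V01:+1/###./###./####*, V03:+1/#.##/#.##/####
[###./###./####] end (terminal -1, H#4); searched #.../#.../##.. to 6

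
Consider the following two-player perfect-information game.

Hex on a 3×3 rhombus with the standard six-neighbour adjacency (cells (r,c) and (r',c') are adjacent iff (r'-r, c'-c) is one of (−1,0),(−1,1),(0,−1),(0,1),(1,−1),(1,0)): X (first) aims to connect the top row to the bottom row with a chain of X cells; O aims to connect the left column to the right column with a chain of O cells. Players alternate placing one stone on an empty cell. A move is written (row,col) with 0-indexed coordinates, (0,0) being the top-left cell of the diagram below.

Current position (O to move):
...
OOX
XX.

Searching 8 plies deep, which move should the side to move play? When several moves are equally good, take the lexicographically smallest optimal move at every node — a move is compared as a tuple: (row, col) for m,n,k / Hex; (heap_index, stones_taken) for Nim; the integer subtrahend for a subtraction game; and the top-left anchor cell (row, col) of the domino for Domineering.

p1 O@[.../OOX/XX.]: (0,0)[O../OOX/XX.]-1 (0,1)[.O./OOX/XX.]-1 (0,2)[..O/OOX/XX.]+1* (2,2)[.../OOX/XXO]-1
p2 X@[..O/OOX/XX.] terminal -1; root [.../OOX/XX.] d8

O's best at [.../OOX/XX.]: (0,2)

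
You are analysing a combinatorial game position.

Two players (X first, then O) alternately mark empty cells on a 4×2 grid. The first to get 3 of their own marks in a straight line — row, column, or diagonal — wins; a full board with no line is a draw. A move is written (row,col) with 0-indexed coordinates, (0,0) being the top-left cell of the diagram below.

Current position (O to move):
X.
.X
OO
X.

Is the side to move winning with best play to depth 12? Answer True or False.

[X./.X/OO/X.] O move#1: (0,1):+0/XO/.X/OO/X.*, (1,0):+0/X./OX/OO/X., (3,1):+0/X./.X/OO/XO
[XO/.X/OO/X.] X move#2: (1,0):+0/XO/XX/OO/X.*, (3,1):+0/XO/.X/OO/XX
[XO/XX/OO/X.] O move#3: (3,1):+0/XO/XX/OO/XO*
[XO/XX/OO/XO] end (terminal +0, X#4); searched X./.X/OO/X. to 12

O winning at [X./.X/OO/X.]: False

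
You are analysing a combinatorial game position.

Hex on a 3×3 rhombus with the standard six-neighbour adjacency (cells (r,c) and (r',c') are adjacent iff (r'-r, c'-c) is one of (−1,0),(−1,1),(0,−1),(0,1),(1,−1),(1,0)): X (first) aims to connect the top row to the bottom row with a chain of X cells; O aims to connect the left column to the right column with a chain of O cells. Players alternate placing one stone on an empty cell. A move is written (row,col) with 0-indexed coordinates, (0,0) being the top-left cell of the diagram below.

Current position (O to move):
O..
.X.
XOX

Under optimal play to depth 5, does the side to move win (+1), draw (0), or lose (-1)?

[O../.X./XOX] O move#1: (0,1):-1/OO./.X./XOX*, (0,2):-1/O.O/.X./XOX, (1,0):-1/O../OX./XOX, (1,2):-1/O../.XO/XOX
[OO./.X./XOX] X move#2: (0,2):+1/OOX/.X./XOX*, (1,0):-1/OO./XX./XOX, (1,2):-1/OO./.XX/XOX
[OOX/.X./XOX] end (terminal -1, O#3); searched O../.X./XOX to 5

value(O../.X./XOX, O) = -1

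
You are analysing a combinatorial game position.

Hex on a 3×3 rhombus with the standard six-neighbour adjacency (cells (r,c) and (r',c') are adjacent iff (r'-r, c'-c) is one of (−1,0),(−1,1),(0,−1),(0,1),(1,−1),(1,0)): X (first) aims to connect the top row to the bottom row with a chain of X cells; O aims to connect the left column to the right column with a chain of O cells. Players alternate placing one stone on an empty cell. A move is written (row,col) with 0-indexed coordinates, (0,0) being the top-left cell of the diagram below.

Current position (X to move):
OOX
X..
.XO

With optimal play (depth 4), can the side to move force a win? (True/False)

[OOX/X../.XO] X move#1: (1,1):+1/OOX/XX./.XO*, (1,2):+1/OOX/X.X/.XO, (2,0):+1/OOX/X../XXO
[OOX/XX./.XO] end (terminal -1, O#2); searched OOX/X../.XO to 4

X winning at [OOX/X../.XO]: True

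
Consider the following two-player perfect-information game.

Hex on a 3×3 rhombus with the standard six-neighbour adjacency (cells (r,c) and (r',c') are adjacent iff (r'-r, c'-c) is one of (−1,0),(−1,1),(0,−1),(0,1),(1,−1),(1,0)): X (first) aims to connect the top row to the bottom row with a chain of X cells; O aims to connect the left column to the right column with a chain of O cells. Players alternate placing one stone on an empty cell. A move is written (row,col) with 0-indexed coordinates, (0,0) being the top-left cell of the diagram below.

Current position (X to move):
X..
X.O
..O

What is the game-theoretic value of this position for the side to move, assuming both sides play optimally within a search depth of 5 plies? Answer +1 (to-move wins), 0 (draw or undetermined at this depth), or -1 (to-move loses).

[X../X.O/..O] X move#1: (0,1):-1/XX./X.O/..O, (0,2):-1/X.X/X.O/..O, (1,1):+1/X../XXO/..O*, (2,0):+1/X../X.O/X.O, (2,1):+1/X../X.O/.XO
[X../XXO/..O] O move#2: (0,1):-1/XO./XXO/..O*, (0,2):-1/X.O/XXO/..O, (2,0):-1/X../XXO/O.O, (2,1):-1/X../XXO/.OO
[XO./XXO/..O] X move#3: (0,2):+1/XOX/XXO/..O*, (2,0):+1/XO./XXO/X.O, (2,1):+1/XO./XXO/.XO
[XOX/XXO/..O] O move#4: (2,0):-1/XOX/XXO/O.O*, (2,1):-1/XOX/XXO/.OO
[XOX/XXO/O.O] X move#5: (2,1):+1/XOX/XXO/OXO*
[XOX/XXO/OXO] end (terminal -1, O#6); searched X../X.O/..O to 5

value(X../X.O/..O, X) = +1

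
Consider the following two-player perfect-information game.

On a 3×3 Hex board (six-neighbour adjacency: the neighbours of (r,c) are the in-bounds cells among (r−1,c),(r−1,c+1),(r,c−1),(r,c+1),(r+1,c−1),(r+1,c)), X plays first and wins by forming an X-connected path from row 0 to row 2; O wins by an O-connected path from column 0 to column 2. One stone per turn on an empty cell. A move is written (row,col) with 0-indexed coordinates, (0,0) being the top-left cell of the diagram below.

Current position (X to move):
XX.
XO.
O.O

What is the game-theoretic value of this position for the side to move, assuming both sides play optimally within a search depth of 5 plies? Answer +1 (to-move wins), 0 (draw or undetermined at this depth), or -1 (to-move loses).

p1 X@[XX./XO./O.O]: (0,2)[XXX/XO./O.O]-1* (1,2)[XX./XOX/O.O]-1 (2,1)[XX./XO./OXO]-1
p2 O@[XXX/XO./O.O]: (1,2)[XXX/XOO/O.O]+1* (2,1)[XXX/XO./OOO]+1
p3 X@[XXX/XOO/O.O] terminal -1; root [XX./XO./O.O] d5

value(XX./XO./O.O, X) = -1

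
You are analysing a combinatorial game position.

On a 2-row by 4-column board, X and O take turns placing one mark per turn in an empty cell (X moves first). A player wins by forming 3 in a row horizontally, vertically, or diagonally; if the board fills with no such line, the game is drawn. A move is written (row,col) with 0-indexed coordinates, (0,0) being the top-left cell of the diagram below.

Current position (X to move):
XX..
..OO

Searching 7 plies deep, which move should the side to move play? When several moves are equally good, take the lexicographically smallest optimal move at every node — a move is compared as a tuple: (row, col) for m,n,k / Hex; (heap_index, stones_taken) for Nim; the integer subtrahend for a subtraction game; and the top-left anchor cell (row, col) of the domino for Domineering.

[XX../..OO] X move#1: (0,2):+1/XXX./..OO*, (0,3):-1/XX.X/..OO, (1,0):-1/XX../X.OO, (1,1):+0/XX../.XOO
[XXX./..OO] end (terminal -1, O#2); searched XX../..OO to 7

X's best at [XX../..OO]: (0,2)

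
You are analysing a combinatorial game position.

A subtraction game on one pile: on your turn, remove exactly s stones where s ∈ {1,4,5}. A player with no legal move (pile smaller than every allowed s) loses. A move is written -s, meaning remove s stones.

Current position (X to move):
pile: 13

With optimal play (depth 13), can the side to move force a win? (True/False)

X winning at [13]: True

p1 X@[13]: -1[12]-1 -4[9]-1 -5[8]+1*
p2 O@[8]: -1[7]-1* -4[4]-1 -5[3]-1
p3 X@[7]: -1[6]-1 -4[3]-1 -5[2]+1*
p4 O@[2]: -1[1]-1*
p5 X@[1]: -1[0]+1*
p6 O@[0] terminal -1; root [13] d13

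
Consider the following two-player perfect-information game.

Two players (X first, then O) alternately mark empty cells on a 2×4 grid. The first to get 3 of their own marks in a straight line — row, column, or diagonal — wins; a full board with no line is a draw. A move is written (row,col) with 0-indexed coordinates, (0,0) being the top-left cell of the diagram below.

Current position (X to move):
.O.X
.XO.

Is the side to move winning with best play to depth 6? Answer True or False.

X winning at [.O.X/.XO.]: False

p1 X@[.O.X/.XO.]: (0,0)[XO.X/.XO.]+0* (0,2)[.OXX/.XO.]+0 (1,0)[.O.X/XXO.]+0 (1,3)[.O.X/.XOX]+0
p2 O@[XO.X/.XO.]: (0,2)[XOOX/.XO.]+0* (1,0)[XO.X/OXO.]+0 (1,3)[XO.X/.XOO]+0
p3 X@[XOOX/.XO.]: (1,0)[XOOX/XXO.]+0* (1,3)[XOOX/.XOX]+0
p4 O@[XOOX/XXO.]: (1,3)[XOOX/XXOO]+0*
p5 X@[XOOX/XXOO] terminal +0; root [.O.X/.XO.] d6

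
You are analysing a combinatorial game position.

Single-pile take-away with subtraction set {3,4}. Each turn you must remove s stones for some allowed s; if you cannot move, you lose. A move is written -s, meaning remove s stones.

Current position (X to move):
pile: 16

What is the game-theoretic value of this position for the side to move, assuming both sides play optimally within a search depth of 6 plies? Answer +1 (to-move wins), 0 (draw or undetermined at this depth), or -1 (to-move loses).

ply 1, X at 16 | -3=-1→13*; -4=-1→12
ply 2, O at 13 | -3=-1→10; -4=+1→9*
ply 3, X at 9 | -3=-1→6*; -4=-1→5
ply 4, O at 6 | -3=-1→3; -4=+1→2*
ply 5: 2 is terminal -1 (X); from 16 depth 6

value(16, X) = -1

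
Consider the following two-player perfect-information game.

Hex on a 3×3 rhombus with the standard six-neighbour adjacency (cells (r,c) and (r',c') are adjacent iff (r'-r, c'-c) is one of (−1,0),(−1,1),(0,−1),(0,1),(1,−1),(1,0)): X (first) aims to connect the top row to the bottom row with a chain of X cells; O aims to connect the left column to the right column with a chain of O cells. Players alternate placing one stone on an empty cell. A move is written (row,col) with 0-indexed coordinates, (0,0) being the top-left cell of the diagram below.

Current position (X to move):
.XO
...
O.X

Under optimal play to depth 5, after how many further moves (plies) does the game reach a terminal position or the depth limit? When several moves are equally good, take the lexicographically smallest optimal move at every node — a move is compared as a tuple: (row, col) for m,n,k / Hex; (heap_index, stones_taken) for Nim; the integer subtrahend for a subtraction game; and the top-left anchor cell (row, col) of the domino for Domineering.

PV length from [.XO/.../O.X]: 5 plies

p1 X@[.XO/.../O.X]: (0,0)[XXO/.../O.X]-1 (1,0)[.XO/X../O.X]-1 (1,1)[.XO/.X./O.X]+1* (1,2)[.XO/..X/O.X]-1 (2,1)[.XO/.../OXX]-1
p2 O@[.XO/.X./O.X]: (0,0)[OXO/.X./O.X]-1* (1,0)[.XO/OX./O.X]-1 (1,2)[.XO/.XO/O.X]-1 (2,1)[.XO/.X./OOX]-1
p3 X@[OXO/.X./O.X]: (1,0)[OXO/XX./O.X]+1* (1,2)[OXO/.XX/O.X]+1 (2,1)[OXO/.X./OXX]+1
p4 O@[OXO/XX./O.X]: (1,2)[OXO/XXO/O.X]-1* (2,1)[OXO/XX./OOX]-1
p5 X@[OXO/XXO/O.X]: (2,1)[OXO/XXO/OXX]+1*
p6 O@[OXO/XXO/OXX] terminal -1; root [.XO/.../O.X] d5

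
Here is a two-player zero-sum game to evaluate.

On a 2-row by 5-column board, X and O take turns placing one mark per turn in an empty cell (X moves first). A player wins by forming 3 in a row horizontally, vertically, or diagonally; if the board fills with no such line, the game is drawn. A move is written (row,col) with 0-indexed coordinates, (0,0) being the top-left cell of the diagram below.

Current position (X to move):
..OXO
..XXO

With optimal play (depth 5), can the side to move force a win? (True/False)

X winning at [..OXO/..XXO]: True

[..OXO/..XXO] X move#1: (0,0):+0/X.OXO/..XXO, (0,1):+0/.XOXO/..XXO, (1,0):+0/..OXO/X.XXO, (1,1):+1/..OXO/.XXXO*
[..OXO/.XXXO] end (terminal -1, O#2); searched ..OXO/..XXO to 5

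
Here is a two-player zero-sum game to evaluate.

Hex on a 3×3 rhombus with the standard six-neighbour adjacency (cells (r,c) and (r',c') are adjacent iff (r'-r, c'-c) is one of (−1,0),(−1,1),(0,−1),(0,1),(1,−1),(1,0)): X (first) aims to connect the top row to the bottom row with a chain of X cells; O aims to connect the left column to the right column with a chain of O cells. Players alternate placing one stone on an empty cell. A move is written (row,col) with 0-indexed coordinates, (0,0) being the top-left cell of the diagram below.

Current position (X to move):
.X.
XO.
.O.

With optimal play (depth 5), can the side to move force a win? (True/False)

X winning at [.X./XO./.O.]: True

[.X./XO./.O.] X move#1: (0,0):-1/XX./XO./.O., (0,2):-1/.XX/XO./.O., (1,2):-1/.X./XOX/.O., (2,0):+1/.X./XO./XO.*, (2,2):-1/.X./XO./.OX
[.X./XO./XO.] end (terminal -1, O#2); searched .X./XO./.O. to 5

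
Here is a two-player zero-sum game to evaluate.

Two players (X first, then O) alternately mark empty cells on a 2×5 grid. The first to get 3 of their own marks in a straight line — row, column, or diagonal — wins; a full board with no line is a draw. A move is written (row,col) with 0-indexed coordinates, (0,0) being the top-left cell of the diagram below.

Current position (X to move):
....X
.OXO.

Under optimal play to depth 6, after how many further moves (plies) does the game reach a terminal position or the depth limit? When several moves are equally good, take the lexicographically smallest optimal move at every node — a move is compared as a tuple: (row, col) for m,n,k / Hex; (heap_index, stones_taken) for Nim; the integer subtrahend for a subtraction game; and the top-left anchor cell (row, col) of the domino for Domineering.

p1 X@[....X/.OXO.]: (0,0)[X...X/.OXO.]+0* (0,1)[.X..X/.OXO.]+0 (0,2)[..X.X/.OXO.]+0 (0,3)[...XX/.OXO.]+0 (1,0)[....X/XOXO.]+0 (1,4)[....X/.OXOX]+0
p2 O@[X...X/.OXO.]: (0,1)[XO..X/.OXO.]+0* (0,2)[X.O.X/.OXO.]+0 (0,3)[X..OX/.OXO.]+0 (1,0)[X...X/OOXO.]-1 (1,4)[X...X/.OXOO]-1
p3 X@[XO..X/.OXO.]: (0,2)[XOX.X/.OXO.]+0* (0,3)[XO.XX/.OXO.]+0 (1,0)[XO..X/XOXO.]+0 (1,4)[XO..X/.OXOX]+0
p4 O@[XOX.X/.OXO.]: (0,3)[XOXOX/.OXO.]+0* (1,0)[XOX.X/OOXO.]-1 (1,4)[XOX.X/.OXOO]-1
p5 X@[XOXOX/.OXO.]: (1,0)[XOXOX/XOXO.]+0* (1,4)[XOXOX/.OXOX]+0
p6 O@[XOXOX/XOXO.]: (1,4)[XOXOX/XOXOO]+0*
p7 X@[XOXOX/XOXOO] terminal +0; root [....X/.OXO.] d6

PV length from [....X/.OXO.]: 6 plies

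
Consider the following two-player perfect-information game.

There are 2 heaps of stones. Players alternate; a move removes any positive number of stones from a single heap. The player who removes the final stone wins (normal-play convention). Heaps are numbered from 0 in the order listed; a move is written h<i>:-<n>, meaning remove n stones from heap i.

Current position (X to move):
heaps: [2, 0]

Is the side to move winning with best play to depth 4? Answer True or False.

p1 X@[(2,0)]: h0:-1[(1,0)]-1 h0:-2[(0,0)]+1*
p2 O@[(0,0)] terminal -1; root [(2,0)] d4

X winning at [(2,0)]: True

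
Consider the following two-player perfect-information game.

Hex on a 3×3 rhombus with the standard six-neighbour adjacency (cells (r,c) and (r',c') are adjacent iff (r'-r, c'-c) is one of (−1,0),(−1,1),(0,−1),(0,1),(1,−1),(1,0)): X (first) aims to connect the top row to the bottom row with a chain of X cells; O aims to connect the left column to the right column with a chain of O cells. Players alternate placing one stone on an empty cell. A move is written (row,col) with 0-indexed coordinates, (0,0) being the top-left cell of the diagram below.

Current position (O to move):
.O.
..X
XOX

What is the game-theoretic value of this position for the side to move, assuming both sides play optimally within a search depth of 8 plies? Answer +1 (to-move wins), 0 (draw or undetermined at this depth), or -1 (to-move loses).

[.O./..X/XOX] O move#1: (0,0):-1/OO./..X/XOX, (0,2):+1/.OO/..X/XOX*, (1,0):-1/.O./O.X/XOX, (1,1):-1/.O./.OX/XOX
[.OO/..X/XOX] X move#2: (0,0):-1/XOO/..X/XOX*, (1,0):-1/.OO/X.X/XOX, (1,1):-1/.OO/.XX/XOX
[XOO/..X/XOX] O move#3: (1,0):+1/XOO/O.X/XOX*, (1,1):-1/XOO/.OX/XOX
[XOO/O.X/XOX] end (terminal -1, X#4); searched .O./..X/XOX to 8

value(.O./..X/XOX, O) = +1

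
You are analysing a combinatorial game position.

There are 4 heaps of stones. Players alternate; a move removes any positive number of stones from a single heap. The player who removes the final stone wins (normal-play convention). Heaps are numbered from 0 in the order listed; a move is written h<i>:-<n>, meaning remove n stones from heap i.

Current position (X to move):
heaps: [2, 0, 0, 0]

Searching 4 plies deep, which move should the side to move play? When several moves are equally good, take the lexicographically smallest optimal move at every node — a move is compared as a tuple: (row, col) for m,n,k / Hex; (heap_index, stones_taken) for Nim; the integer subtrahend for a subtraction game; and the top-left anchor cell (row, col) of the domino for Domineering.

X's best at [(2,0,0,0)]: h0:-2

ply 1, X at (2,0,0,0) | h0:-1=-1→(1,0,0,0); h0:-2=+1→(0,0,0,0)*
ply 2: (0,0,0,0) is terminal -1 (O); from (2,0,0,0) depth 4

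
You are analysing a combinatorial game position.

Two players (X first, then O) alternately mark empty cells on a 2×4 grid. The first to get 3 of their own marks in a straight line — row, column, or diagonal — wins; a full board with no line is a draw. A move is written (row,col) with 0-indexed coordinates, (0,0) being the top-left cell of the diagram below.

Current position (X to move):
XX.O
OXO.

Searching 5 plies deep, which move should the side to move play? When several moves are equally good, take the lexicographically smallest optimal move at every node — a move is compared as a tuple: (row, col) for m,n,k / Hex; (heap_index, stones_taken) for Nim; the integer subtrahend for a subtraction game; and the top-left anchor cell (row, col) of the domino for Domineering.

X's best at [XX.O/OXO.]: (0,2)

[XX.O/OXO.] X move#1: (0,2):+1/XXXO/OXO.*, (1,3):+0/XX.O/OXOX
[XXXO/OXO.] end (terminal -1, O#2); searched XX.O/OXO. to 5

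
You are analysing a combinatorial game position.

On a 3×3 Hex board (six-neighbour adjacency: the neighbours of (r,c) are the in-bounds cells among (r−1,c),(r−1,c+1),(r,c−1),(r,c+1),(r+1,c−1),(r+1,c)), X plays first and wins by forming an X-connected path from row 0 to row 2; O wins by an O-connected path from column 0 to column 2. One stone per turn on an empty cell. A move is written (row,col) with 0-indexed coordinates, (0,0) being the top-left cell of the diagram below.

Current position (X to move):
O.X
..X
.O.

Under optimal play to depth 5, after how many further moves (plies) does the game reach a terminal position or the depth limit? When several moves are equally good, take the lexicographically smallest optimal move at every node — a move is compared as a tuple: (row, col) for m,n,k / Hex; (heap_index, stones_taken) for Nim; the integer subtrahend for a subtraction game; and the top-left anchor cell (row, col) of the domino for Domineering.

PV length from [O.X/..X/.O.]: 5 plies

p1 X@[O.X/..X/.O.]: (0,1)[OXX/..X/.O.]+1* (1,0)[O.X/X.X/.O.]+1 (1,1)[O.X/.XX/.O.]+1 (2,0)[O.X/..X/XO.]+1 (2,2)[O.X/..X/.OX]+1
p2 O@[OXX/..X/.O.]: (1,0)[OXX/O.X/.O.]-1* (1,1)[OXX/.OX/.O.]-1 (2,0)[OXX/..X/OO.]-1 (2,2)[OXX/..X/.OO]-1
p3 X@[OXX/O.X/.O.]: (1,1)[OXX/OXX/.O.]+1* (2,0)[OXX/O.X/XO.]+1 (2,2)[OXX/O.X/.OX]+1
p4 O@[OXX/OXX/.O.]: (2,0)[OXX/OXX/OO.]-1* (2,2)[OXX/OXX/.OO]-1
p5 X@[OXX/OXX/OO.]: (2,2)[OXX/OXX/OOX]+1*
p6 O@[OXX/OXX/OOX] terminal -1; root [O.X/..X/.O.] d5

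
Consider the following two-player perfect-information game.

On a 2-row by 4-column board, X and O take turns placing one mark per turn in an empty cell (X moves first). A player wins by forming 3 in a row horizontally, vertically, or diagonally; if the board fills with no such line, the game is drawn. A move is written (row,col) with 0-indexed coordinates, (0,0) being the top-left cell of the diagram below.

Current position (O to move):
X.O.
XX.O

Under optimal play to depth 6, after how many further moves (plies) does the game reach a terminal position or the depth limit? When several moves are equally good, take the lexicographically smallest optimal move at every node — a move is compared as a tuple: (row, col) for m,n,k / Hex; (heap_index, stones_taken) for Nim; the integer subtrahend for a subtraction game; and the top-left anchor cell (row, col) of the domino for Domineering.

PV length from [X.O./XX.O]: 3 plies

[X.O./XX.O] O move#1: (0,1):-1/XOO./XX.O, (0,3):-1/X.OO/XX.O, (1,2):+0/X.O./XXOO*
[X.O./XXOO] X move#2: (0,1):+0/XXO./XXOO*, (0,3):+0/X.OX/XXOO
[XXO./XXOO] O move#3: (0,3):+0/XXOO/XXOO*
[XXOO/XXOO] end (terminal +0, X#4); searched X.O./XX.O to 6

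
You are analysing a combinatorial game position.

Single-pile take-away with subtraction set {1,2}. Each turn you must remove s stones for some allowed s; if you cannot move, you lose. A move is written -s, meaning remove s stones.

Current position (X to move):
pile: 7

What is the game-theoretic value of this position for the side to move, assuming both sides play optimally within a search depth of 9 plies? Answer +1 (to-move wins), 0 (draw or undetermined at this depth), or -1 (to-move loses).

value(7, X) = +1

ply 1, X at 7 | -1=+1→6*; -2=-1→5
ply 2, O at 6 | -1=-1→5*; -2=-1→4
ply 3, X at 5 | -1=-1→4; -2=+1→3*
ply 4, O at 3 | -1=-1→2*; -2=-1→1
ply 5, X at 2 | -1=-1→1; -2=+1→0*
ply 6: 0 is terminal -1 (O); from 7 depth 9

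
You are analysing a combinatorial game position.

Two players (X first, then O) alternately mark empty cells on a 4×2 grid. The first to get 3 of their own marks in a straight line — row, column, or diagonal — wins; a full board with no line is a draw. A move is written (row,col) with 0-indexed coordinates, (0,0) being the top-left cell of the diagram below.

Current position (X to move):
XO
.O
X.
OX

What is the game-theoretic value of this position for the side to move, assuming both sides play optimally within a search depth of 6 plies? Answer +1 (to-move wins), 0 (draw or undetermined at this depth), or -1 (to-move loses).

value(XO/.O/X./OX, X) = +1

ply 1, X at XO/.O/X./OX | (1,0)=+1→XO/XO/X./OX*; (2,1)=+0→XO/.O/XX/OX
ply 2: XO/XO/X./OX is terminal -1 (O); from XO/.O/X./OX depth 6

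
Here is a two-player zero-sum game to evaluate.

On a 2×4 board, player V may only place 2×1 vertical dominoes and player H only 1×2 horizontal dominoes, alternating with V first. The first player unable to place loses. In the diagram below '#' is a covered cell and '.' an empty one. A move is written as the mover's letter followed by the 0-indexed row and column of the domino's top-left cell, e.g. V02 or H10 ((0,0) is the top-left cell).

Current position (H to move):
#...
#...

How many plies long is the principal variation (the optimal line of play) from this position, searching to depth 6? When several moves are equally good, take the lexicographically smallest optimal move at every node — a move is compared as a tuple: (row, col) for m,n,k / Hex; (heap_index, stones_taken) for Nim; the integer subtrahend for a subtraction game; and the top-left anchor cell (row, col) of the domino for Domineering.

PV length from [#.../#...]: 3 plies

p1 H@[#.../#...]: H01[###./#...]+1* H02[#.##/#...]+1 H11[#.../###.]+1 H12[#.../#.##]+1
p2 V@[###./#...]: V03[####/#..#]-1*
p3 H@[####/#..#]: H11[####/####]+1*
p4 V@[####/####] terminal -1; root [#.../#...] d6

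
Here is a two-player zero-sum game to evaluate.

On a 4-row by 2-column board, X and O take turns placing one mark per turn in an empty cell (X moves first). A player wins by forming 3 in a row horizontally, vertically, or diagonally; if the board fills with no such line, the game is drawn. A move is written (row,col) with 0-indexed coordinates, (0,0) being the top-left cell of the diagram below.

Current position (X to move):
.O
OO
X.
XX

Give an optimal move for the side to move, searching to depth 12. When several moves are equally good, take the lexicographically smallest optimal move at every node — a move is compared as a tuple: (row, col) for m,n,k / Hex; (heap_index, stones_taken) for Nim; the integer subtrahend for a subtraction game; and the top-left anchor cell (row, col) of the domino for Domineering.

X's best at [.O/OO/X./XX]: (2,1)

p1 X@[.O/OO/X./XX]: (0,0)[XO/OO/X./XX]-1 (2,1)[.O/OO/XX/XX]+0*
p2 O@[.O/OO/XX/XX]: (0,0)[OO/OO/XX/XX]+0*
p3 X@[OO/OO/XX/XX] terminal +0; root [.O/OO/X./XX] d12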